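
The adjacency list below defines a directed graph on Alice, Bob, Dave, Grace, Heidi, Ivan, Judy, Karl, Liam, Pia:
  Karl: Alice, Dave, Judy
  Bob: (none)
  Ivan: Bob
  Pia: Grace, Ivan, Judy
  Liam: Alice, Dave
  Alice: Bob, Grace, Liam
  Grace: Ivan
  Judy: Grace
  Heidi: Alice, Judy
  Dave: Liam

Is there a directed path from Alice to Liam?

Yes

Explore from Alice.
Distance 1: reach Bob, Grace, Liam.
Found Liam.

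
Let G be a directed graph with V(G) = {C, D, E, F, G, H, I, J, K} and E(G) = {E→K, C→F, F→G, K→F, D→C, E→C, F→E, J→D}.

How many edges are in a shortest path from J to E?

Distance 0: J.
Distance 1: D.
Distance 2: C.
Distance 3: F.
Distance 4: E, G — contains E.

4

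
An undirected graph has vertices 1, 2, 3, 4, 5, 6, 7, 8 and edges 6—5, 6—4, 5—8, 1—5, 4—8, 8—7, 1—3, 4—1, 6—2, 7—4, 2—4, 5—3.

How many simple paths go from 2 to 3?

18

2–4–1–3
2–4–1–5–3
2–4–6–5–1–3
2–4–6–5–3
2–4–7–8–5–1–3
2–4–7–8–5–3
2–4–8–5–1–3
2–4–8–5–3
... and 10 more.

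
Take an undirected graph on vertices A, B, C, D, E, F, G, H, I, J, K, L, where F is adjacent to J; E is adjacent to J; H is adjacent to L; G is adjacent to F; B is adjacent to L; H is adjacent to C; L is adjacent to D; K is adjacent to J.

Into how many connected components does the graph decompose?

4

From A: component {A}.
From B: component {B, C, D, H, L}.
From E: component {E, F, G, J, K}.
From I: component {I}.
That's 4 components.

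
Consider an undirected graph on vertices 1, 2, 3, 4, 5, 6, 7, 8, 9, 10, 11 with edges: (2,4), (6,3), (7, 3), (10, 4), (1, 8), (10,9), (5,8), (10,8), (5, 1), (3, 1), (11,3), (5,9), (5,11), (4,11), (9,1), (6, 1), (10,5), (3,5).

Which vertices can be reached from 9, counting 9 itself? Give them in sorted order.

1, 2, 3, 4, 5, 6, 7, 8, 9, 10, 11

Start at 9.
Its neighbours: 1, 5, 10.
Then their neighbours: 3, 4, 6, 8, 11.
Then next layer: 2, 7.
Every vertex is now reached.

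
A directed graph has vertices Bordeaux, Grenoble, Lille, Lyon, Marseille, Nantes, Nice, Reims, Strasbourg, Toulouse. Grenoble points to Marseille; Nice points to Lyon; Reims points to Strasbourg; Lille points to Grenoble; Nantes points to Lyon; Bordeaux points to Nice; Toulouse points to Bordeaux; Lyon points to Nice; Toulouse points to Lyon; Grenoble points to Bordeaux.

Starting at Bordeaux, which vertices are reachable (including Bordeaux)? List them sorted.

Bordeaux, Lyon, Nice

Start at Bordeaux.
Its neighbours: Nice.
Then their neighbours: Lyon.
Nothing further is reachable.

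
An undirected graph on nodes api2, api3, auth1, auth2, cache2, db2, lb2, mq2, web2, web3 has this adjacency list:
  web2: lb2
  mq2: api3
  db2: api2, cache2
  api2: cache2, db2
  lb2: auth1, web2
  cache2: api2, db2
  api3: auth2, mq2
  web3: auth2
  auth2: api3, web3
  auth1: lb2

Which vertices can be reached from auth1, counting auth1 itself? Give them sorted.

Start at auth1.
Its neighbours: lb2.
Then their neighbours: web2.
Nothing further is reachable.

auth1, lb2, web2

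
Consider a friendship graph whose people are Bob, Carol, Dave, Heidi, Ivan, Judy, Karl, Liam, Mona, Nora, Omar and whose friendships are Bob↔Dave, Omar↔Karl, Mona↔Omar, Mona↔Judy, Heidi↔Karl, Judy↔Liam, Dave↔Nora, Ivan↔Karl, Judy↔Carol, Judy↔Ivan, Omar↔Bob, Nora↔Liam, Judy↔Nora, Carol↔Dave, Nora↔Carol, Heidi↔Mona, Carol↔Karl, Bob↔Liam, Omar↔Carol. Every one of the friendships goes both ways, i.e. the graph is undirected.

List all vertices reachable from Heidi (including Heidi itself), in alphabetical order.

Start at Heidi.
Its neighbours: Karl, Mona.
Then their neighbours: Carol, Ivan, Judy, Omar.
Then next layer: Bob, Dave, Liam, Nora.
Every vertex is now reached.

Bob, Carol, Dave, Heidi, Ivan, Judy, Karl, Liam, Mona, Nora, Omar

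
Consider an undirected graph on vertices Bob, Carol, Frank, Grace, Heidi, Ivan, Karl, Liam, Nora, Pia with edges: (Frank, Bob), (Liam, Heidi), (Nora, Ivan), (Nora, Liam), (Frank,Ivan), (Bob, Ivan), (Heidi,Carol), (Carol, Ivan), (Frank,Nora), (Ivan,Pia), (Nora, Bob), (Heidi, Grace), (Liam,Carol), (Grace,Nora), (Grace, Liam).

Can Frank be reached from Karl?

No

Karl has no edges, so nothing is reachable from it.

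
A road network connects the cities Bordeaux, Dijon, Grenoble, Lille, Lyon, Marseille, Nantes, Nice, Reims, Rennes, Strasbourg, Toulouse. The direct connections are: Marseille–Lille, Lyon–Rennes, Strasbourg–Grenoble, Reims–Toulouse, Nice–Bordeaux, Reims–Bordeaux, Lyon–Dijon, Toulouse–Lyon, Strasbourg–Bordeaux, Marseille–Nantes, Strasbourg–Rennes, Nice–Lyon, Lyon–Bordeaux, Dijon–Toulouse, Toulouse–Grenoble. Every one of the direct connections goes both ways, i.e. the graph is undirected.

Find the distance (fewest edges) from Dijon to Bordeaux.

Distance 0: Dijon.
Distance 1: Lyon, Toulouse.
Distance 2: Bordeaux, Grenoble, Nice, Reims, Rennes — contains Bordeaux.

2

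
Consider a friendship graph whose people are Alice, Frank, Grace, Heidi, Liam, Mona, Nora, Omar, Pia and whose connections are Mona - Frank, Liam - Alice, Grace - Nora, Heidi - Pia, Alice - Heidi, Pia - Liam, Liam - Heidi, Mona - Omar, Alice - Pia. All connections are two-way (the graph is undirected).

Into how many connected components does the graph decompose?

From Alice: component {Alice, Heidi, Liam, Pia}.
From Frank: component {Frank, Mona, Omar}.
From Grace: component {Grace, Nora}.
That's 3 components.

3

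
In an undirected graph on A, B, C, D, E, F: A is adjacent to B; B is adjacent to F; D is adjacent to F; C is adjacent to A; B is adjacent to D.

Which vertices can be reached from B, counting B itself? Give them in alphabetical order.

Start at B.
Its neighbours: A, D, F.
Then their neighbours: C.
Nothing further is reachable.

A, B, C, D, F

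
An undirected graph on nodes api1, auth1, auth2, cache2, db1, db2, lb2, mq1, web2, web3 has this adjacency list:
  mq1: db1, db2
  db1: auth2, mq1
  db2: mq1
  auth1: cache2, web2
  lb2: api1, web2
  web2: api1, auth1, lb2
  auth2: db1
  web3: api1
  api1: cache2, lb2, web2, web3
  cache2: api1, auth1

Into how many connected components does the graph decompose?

From api1: component {api1, auth1, cache2, lb2, web2, web3}.
From auth2: component {auth2, db1, db2, mq1}.
That's 2 components.

2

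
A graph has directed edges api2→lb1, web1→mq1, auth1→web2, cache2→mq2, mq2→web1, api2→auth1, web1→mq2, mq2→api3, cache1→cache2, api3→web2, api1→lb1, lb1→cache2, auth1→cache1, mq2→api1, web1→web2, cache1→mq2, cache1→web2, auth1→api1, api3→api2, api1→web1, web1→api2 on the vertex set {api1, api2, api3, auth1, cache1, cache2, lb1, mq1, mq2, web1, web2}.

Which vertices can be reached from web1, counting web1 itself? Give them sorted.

Start at web1.
Its neighbours: api2, mq1, mq2, web2.
Then their neighbours: api1, api3, auth1, lb1.
Then next layer: cache1, cache2.
Every vertex is now reached.

api1, api2, api3, auth1, cache1, cache2, lb1, mq1, mq2, web1, web2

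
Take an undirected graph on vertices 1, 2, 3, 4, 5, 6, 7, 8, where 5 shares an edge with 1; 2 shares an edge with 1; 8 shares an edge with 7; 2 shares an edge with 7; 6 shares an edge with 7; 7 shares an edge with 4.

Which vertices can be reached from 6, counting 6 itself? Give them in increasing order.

Start at 6.
Its neighbours: 7.
Then their neighbours: 2, 4, 8.
Then next layer: 1.
Then next layer: 5.
Nothing further is reachable.

1, 2, 4, 5, 6, 7, 8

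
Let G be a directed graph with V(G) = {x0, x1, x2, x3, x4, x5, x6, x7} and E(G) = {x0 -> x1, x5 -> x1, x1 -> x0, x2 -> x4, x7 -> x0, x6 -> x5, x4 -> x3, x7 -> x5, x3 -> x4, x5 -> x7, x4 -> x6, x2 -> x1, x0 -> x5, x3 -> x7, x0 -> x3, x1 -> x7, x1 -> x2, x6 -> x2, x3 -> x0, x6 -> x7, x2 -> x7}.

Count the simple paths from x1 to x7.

x1→x0→x3→x4→x6→x2→x7
x1→x0→x3→x4→x6→x5→x7
x1→x0→x3→x4→x6→x7
x1→x0→x3→x7
x1→x0→x5→x7
x1→x2→x4→x3→x0→x5→x7
x1→x2→x4→x3→x7
x1→x2→x4→x6→x5→x7
x1→x2→x4→x6→x7
x1→x2→x7
x1→x7

11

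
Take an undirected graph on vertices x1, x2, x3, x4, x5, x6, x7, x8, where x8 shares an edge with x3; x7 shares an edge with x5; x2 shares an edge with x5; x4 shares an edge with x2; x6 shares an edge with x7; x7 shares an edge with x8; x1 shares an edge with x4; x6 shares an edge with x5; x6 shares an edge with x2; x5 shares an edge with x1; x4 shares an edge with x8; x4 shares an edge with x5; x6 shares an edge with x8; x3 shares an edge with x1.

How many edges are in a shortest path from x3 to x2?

3

Distance 0: x3.
Distance 1: x1, x8.
Distance 2: x4, x5, x6, x7.
Distance 3: x2 — contains x2.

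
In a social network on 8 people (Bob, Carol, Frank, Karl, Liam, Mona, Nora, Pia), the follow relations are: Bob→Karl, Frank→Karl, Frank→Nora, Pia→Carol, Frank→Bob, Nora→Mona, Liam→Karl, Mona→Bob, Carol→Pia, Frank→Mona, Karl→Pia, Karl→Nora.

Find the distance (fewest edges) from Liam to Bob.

Distance 0: Liam.
Distance 1: Karl.
Distance 2: Nora, Pia.
Distance 3: Carol, Mona.
Distance 4: Bob — contains Bob.

4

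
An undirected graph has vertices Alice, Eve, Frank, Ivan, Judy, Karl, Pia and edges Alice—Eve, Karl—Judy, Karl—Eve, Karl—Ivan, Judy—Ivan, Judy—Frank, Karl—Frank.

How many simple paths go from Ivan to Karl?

3

Ivan–Judy–Frank–Karl
Ivan–Judy–Karl
Ivan–Karl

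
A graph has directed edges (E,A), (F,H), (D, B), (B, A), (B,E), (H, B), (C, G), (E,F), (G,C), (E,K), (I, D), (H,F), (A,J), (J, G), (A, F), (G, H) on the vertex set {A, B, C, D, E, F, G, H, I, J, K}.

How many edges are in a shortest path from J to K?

Distance 0: J.
Distance 1: G.
Distance 2: C, H.
Distance 3: B, F.
Distance 4: A, E.
Distance 5: K — contains K.

5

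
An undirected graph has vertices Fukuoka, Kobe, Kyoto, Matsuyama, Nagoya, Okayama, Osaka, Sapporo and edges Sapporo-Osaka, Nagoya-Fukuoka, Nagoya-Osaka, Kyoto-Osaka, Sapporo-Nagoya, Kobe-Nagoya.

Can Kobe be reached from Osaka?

Explore from Osaka.
Distance 1: reach Kyoto, Nagoya, Sapporo.
Distance 2: reach Fukuoka, Kobe.
Found Kobe.

Yes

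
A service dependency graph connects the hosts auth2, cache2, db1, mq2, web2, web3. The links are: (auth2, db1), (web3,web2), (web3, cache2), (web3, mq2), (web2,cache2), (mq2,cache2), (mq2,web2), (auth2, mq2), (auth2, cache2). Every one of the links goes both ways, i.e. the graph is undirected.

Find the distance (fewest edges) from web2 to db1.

Distance 0: web2.
Distance 1: cache2, mq2, web3.
Distance 2: auth2.
Distance 3: db1 — contains db1.

3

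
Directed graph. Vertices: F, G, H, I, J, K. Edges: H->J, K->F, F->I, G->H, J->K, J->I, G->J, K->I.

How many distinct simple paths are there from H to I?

3

H→J→I
H→J→K→F→I
H→J→K→I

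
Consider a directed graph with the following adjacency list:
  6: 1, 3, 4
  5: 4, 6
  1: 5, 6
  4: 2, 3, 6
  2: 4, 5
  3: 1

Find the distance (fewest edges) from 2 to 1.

3

Distance 0: 2.
Distance 1: 4, 5.
Distance 2: 3, 6.
Distance 3: 1 — contains 1.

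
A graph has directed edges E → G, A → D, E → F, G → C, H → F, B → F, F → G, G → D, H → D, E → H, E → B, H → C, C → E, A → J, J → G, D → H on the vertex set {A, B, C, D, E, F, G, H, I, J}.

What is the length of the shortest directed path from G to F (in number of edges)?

Distance 0: G.
Distance 1: C, D.
Distance 2: E, H.
Distance 3: B, F — contains F.

3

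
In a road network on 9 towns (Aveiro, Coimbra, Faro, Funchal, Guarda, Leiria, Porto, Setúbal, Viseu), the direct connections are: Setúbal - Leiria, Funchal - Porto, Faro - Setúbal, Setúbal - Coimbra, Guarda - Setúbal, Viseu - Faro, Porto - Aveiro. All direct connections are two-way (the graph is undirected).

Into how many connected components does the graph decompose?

From Aveiro: component {Aveiro, Funchal, Porto}.
From Coimbra: component {Coimbra, Faro, Guarda, Leiria, Setúbal, Viseu}.
That's 2 components.

2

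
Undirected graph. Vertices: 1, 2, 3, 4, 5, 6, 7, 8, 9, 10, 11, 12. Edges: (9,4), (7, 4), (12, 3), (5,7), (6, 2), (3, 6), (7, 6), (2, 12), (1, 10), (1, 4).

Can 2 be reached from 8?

No

8 has no edges, so nothing is reachable from it.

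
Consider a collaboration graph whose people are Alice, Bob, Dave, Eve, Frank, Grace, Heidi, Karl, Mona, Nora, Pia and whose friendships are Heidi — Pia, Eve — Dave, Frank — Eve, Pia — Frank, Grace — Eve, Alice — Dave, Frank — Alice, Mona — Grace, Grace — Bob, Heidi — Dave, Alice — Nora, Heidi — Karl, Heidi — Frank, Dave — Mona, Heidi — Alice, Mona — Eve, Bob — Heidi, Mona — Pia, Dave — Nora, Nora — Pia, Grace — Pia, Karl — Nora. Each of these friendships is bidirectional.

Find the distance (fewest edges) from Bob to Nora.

3

Distance 0: Bob.
Distance 1: Grace, Heidi.
Distance 2: Alice, Dave, Eve, Frank, Karl, Mona, Pia.
Distance 3: Nora — contains Nora.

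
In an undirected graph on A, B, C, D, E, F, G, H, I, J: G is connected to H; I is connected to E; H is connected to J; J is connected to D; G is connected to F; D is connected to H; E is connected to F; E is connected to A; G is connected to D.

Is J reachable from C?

No

C has no edges, so nothing is reachable from it.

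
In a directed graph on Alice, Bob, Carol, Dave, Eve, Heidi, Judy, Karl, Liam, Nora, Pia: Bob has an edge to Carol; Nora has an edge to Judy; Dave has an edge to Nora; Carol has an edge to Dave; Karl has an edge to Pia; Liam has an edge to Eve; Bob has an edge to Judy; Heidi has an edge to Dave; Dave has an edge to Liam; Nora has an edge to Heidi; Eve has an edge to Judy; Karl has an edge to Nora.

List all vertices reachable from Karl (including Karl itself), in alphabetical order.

Start at Karl.
Its neighbours: Nora, Pia.
Then their neighbours: Heidi, Judy.
Then next layer: Dave.
Then next layer: Liam.
Then next layer: Eve.
Nothing further is reachable.

Dave, Eve, Heidi, Judy, Karl, Liam, Nora, Pia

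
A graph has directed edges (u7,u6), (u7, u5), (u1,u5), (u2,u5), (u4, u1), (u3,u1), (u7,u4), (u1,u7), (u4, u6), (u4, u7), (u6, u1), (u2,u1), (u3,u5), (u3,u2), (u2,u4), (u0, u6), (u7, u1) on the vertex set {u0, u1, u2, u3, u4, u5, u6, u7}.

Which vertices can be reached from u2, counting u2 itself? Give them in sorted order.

u1, u2, u4, u5, u6, u7

Start at u2.
Its neighbours: u1, u4, u5.
Then their neighbours: u6, u7.
Nothing further is reachable.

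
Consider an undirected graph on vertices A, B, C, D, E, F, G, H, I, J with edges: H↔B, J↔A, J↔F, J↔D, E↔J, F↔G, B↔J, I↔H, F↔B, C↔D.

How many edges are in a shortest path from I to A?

Distance 0: I.
Distance 1: H.
Distance 2: B.
Distance 3: F, J.
Distance 4: A, D, E, G — contains A.

4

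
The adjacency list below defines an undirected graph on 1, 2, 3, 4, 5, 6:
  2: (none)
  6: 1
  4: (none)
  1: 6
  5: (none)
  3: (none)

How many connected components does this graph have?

5

From 1: component {1, 6}.
From 2: component {2}.
From 3: component {3}.
From 4: component {4}.
From 5: component {5}.
That's 5 components.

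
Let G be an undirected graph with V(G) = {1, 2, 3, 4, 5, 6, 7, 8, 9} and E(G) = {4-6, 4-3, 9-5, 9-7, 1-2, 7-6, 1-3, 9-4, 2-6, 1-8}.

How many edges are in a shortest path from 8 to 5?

5

Distance 0: 8.
Distance 1: 1.
Distance 2: 2, 3.
Distance 3: 4, 6.
Distance 4: 7, 9.
Distance 5: 5 — contains 5.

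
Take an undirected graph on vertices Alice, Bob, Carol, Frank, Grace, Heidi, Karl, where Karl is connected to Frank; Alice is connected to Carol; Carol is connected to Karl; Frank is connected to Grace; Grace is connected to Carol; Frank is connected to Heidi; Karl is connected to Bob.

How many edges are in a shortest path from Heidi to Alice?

4

Distance 0: Heidi.
Distance 1: Frank.
Distance 2: Grace, Karl.
Distance 3: Bob, Carol.
Distance 4: Alice — contains Alice.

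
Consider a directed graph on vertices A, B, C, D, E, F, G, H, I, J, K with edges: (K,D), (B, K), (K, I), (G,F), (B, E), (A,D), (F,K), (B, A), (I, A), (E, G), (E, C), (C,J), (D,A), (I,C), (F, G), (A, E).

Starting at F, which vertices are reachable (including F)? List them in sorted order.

Start at F.
Its neighbours: G, K.
Then their neighbours: D, I.
Then next layer: A, C.
Then next layer: E, J.
Nothing further is reachable.

A, C, D, E, F, G, I, J, K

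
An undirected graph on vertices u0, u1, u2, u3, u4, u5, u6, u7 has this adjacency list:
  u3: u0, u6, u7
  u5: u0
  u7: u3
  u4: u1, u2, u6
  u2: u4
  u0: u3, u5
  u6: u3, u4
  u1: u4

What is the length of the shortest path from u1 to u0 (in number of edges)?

4

Distance 0: u1.
Distance 1: u4.
Distance 2: u2, u6.
Distance 3: u3.
Distance 4: u0, u7 — contains u0.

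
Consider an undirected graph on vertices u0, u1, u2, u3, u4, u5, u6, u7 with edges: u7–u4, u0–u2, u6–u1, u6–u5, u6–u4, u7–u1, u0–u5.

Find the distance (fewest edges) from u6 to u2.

3

Distance 0: u6.
Distance 1: u1, u4, u5.
Distance 2: u0, u7.
Distance 3: u2 — contains u2.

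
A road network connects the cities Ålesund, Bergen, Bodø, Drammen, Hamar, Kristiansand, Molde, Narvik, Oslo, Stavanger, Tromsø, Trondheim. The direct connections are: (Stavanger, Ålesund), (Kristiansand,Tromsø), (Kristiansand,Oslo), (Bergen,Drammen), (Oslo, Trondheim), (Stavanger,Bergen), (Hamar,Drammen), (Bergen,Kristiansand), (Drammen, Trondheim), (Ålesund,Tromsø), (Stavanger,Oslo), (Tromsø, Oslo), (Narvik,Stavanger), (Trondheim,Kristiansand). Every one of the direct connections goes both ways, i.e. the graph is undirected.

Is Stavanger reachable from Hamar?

Explore from Hamar.
Distance 1: reach Drammen.
Distance 2: reach Bergen, Trondheim.
Distance 3: reach Kristiansand, Oslo, Stavanger.
Found Stavanger.

Yes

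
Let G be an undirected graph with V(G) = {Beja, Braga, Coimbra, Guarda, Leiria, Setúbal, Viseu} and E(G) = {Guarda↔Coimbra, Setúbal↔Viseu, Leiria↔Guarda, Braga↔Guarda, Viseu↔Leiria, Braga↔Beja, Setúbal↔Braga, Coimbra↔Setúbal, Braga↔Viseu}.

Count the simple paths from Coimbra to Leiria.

Coimbra–Guarda–Braga–Setúbal–Viseu–Leiria
Coimbra–Guarda–Braga–Viseu–Leiria
Coimbra–Guarda–Leiria
Coimbra–Setúbal–Braga–Guarda–Leiria
Coimbra–Setúbal–Braga–Viseu–Leiria
Coimbra–Setúbal–Viseu–Braga–Guarda–Leiria
Coimbra–Setúbal–Viseu–Leiria

7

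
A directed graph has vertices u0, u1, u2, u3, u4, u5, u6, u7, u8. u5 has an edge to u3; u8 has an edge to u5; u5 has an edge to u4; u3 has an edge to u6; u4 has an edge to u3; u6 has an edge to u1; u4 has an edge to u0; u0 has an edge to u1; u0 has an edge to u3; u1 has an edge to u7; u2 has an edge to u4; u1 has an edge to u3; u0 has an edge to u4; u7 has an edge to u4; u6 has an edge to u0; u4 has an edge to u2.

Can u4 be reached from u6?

Yes

Explore from u6.
Distance 1: reach u0, u1.
Distance 2: reach u3, u4, u7.
Found u4.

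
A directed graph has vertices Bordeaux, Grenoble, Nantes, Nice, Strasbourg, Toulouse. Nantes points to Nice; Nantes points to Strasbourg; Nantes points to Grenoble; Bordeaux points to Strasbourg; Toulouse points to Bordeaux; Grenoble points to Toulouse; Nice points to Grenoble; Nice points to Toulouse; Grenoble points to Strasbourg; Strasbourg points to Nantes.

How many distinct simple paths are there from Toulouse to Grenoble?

2

Toulouse→Bordeaux→Strasbourg→Nantes→Grenoble
Toulouse→Bordeaux→Strasbourg→Nantes→Nice→Grenoble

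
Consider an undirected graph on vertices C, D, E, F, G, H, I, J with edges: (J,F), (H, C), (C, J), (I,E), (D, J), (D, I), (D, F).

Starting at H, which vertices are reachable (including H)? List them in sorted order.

C, D, E, F, H, I, J

Start at H.
Its neighbours: C.
Then their neighbours: J.
Then next layer: D, F.
Then next layer: I.
Then next layer: E.
Nothing further is reachable.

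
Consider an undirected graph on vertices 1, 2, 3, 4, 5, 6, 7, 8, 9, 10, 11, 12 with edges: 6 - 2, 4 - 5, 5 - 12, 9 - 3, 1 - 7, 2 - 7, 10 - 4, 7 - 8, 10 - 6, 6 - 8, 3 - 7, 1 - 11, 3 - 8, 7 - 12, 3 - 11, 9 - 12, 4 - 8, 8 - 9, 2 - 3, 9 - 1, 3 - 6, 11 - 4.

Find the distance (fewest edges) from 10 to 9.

Distance 0: 10.
Distance 1: 4, 6.
Distance 2: 2, 3, 5, 8, 11.
Distance 3: 1, 7, 9, 12 — contains 9.

3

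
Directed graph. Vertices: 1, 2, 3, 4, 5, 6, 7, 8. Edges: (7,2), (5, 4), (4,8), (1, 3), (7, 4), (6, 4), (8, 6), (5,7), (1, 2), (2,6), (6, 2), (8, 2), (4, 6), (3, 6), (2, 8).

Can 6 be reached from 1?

Yes

Explore from 1.
Distance 1: reach 2, 3.
Distance 2: reach 6, 8.
Found 6.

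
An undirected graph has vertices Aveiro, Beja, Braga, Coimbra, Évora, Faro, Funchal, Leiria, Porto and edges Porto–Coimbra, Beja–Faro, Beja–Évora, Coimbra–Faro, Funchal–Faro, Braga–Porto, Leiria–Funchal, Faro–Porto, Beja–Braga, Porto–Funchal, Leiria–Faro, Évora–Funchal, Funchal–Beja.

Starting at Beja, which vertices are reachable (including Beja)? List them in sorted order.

Start at Beja.
Its neighbours: Braga, Évora, Faro, Funchal.
Then their neighbours: Coimbra, Leiria, Porto.
Nothing further is reachable.

Beja, Braga, Coimbra, Évora, Faro, Funchal, Leiria, Porto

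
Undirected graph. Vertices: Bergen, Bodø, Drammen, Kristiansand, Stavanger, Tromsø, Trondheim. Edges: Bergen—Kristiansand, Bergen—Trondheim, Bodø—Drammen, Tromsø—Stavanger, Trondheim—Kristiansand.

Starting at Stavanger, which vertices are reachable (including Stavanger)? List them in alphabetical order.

Start at Stavanger.
Its neighbours: Tromsø.
Nothing further is reachable.

Stavanger, Tromsø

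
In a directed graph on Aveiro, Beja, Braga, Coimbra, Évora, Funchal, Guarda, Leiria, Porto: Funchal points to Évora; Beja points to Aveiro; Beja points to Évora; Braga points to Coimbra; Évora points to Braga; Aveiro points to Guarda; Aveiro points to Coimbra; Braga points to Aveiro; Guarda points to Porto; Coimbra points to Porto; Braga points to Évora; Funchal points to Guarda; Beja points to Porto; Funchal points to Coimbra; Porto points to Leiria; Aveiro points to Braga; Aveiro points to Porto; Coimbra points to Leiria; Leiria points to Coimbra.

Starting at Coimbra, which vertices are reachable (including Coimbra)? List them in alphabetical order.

Coimbra, Leiria, Porto

Start at Coimbra.
Its neighbours: Leiria, Porto.
Nothing further is reachable.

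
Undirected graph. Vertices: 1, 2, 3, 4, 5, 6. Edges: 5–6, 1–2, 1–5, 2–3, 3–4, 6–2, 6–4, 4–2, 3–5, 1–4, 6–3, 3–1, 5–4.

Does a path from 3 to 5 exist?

Explore from 3.
Distance 1: reach 1, 2, 4, 5, 6.
Found 5.

Yes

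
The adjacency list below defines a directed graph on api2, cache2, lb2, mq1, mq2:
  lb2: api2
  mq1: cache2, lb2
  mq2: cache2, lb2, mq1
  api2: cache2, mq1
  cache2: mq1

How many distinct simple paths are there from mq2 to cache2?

mq2→cache2
mq2→lb2→api2→cache2
mq2→lb2→api2→mq1→cache2
mq2→mq1→cache2
mq2→mq1→lb2→api2→cache2

5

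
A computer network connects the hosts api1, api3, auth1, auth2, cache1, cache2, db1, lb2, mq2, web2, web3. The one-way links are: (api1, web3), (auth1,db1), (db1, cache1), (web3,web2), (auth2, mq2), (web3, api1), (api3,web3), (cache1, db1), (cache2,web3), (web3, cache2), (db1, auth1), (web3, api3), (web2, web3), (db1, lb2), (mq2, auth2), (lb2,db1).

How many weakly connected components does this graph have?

From api1: component {api1, api3, cache2, web2, web3}.
From auth1: component {auth1, cache1, db1, lb2}.
From auth2: component {auth2, mq2}.
That's 3 components.

3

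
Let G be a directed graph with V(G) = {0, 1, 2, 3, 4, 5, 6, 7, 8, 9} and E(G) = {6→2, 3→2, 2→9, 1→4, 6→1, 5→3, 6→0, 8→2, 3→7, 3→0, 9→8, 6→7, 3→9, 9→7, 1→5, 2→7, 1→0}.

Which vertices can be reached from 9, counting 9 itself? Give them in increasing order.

2, 7, 8, 9

Start at 9.
Its neighbours: 7, 8.
Then their neighbours: 2.
Nothing further is reachable.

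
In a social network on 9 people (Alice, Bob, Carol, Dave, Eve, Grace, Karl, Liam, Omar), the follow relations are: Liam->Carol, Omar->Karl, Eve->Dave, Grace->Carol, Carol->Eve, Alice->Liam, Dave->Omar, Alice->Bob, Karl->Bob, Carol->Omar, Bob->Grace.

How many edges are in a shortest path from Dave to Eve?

Distance 0: Dave.
Distance 1: Omar.
Distance 2: Karl.
Distance 3: Bob.
Distance 4: Grace.
Distance 5: Carol.
Distance 6: Eve — contains Eve.

6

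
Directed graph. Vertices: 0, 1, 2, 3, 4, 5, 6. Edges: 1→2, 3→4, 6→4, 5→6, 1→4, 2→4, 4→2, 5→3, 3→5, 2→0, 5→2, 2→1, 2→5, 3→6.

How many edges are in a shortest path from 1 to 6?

3

Distance 0: 1.
Distance 1: 2, 4.
Distance 2: 0, 5.
Distance 3: 3, 6 — contains 6.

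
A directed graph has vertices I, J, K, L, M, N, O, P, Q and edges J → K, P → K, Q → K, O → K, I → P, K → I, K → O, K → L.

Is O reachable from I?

Yes

Explore from I.
Distance 1: reach P.
Distance 2: reach K.
Distance 3: reach L, O.
Found O.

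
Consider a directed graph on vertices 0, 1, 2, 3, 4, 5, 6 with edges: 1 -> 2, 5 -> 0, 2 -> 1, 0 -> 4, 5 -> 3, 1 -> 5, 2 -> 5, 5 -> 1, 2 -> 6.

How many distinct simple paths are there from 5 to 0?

5→0

1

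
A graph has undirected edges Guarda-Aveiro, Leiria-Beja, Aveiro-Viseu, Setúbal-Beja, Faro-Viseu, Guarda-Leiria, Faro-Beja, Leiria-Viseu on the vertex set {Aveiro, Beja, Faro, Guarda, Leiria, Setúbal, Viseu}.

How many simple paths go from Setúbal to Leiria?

Setúbal–Beja–Faro–Viseu–Aveiro–Guarda–Leiria
Setúbal–Beja–Faro–Viseu–Leiria
Setúbal–Beja–Leiria

3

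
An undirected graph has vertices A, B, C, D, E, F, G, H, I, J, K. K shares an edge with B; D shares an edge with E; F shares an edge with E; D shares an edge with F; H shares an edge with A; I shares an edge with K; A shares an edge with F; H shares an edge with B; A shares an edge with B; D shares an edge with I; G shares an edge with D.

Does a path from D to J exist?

Explore from D.
Distance 1: reach E, F, G, I.
Distance 2: reach A, K.
Distance 3: reach B, H.
The search is exhausted without reaching J; it lies in a different component.

No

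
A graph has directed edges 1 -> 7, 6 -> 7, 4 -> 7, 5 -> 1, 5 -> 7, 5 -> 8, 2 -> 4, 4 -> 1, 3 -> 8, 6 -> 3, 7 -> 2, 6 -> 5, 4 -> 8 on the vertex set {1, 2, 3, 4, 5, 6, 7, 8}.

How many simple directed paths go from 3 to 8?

3→8

1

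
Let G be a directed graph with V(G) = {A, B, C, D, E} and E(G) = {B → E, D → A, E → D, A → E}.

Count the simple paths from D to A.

D→A

1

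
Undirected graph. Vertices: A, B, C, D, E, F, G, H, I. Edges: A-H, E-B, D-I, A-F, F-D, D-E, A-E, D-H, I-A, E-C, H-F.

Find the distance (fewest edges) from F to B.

3

Distance 0: F.
Distance 1: A, D, H.
Distance 2: E, I.
Distance 3: B, C — contains B.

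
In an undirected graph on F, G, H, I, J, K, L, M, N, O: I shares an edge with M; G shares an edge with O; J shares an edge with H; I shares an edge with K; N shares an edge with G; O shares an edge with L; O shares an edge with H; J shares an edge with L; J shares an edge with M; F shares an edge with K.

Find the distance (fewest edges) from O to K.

5

Distance 0: O.
Distance 1: G, H, L.
Distance 2: J, N.
Distance 3: M.
Distance 4: I.
Distance 5: K — contains K.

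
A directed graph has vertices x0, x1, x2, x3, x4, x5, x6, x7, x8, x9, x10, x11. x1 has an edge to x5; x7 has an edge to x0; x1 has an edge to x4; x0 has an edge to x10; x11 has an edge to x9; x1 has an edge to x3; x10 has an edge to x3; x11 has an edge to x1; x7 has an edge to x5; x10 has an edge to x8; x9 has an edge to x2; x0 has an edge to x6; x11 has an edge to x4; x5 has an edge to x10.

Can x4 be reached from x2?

No

x2 has no outgoing edges, so nothing is reachable from it.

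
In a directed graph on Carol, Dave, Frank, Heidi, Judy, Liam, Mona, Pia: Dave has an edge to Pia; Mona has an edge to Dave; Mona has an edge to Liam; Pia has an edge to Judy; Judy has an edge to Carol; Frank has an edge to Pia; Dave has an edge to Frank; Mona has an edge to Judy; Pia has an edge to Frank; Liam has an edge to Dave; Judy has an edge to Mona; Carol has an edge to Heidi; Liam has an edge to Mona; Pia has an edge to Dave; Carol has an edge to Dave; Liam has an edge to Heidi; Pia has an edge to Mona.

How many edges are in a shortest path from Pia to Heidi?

Distance 0: Pia.
Distance 1: Dave, Frank, Judy, Mona.
Distance 2: Carol, Liam.
Distance 3: Heidi — contains Heidi.

3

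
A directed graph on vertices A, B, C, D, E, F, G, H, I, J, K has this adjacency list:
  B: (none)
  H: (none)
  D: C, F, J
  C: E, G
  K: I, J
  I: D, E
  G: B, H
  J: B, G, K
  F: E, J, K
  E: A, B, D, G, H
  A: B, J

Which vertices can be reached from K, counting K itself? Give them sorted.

A, B, C, D, E, F, G, H, I, J, K

Start at K.
Its neighbours: I, J.
Then their neighbours: B, D, E, G.
Then next layer: A, C, F, H.
Every vertex is now reached.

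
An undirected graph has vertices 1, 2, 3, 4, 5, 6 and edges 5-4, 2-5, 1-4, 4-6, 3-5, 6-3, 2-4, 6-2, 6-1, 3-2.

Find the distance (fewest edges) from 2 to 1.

2

Distance 0: 2.
Distance 1: 3, 4, 5, 6.
Distance 2: 1 — contains 1.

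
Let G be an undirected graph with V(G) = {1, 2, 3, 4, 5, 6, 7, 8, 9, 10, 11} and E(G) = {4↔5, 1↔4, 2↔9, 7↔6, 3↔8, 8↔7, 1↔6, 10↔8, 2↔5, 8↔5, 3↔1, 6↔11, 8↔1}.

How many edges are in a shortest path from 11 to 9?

Distance 0: 11.
Distance 1: 6.
Distance 2: 1, 7.
Distance 3: 3, 4, 8.
Distance 4: 5, 10.
Distance 5: 2.
Distance 6: 9 — contains 9.

6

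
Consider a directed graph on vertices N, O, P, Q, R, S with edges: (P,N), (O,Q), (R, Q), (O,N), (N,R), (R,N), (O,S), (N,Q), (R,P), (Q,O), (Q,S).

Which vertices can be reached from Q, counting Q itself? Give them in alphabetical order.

N, O, P, Q, R, S

Start at Q.
Its neighbours: O, S.
Then their neighbours: N.
Then next layer: R.
Then next layer: P.
Every vertex is now reached.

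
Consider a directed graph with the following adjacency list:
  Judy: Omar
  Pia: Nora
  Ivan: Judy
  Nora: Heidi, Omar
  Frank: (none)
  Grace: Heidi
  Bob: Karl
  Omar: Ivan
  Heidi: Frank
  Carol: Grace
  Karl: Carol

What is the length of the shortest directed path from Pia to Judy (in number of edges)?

4

Distance 0: Pia.
Distance 1: Nora.
Distance 2: Heidi, Omar.
Distance 3: Frank, Ivan.
Distance 4: Judy — contains Judy.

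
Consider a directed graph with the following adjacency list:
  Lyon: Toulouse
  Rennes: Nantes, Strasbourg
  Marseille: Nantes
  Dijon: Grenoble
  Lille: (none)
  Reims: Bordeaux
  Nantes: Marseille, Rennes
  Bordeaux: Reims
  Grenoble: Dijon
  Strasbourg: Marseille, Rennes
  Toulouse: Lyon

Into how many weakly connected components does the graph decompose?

From Bordeaux: component {Bordeaux, Reims}.
From Dijon: component {Dijon, Grenoble}.
From Lille: component {Lille}.
From Lyon: component {Lyon, Toulouse}.
From Marseille: component {Marseille, Nantes, Rennes, Strasbourg}.
That's 5 components.

5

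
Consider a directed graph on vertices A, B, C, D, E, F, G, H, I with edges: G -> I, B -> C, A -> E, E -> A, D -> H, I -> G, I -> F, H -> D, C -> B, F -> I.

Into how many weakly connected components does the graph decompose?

4

From A: component {A, E}.
From B: component {B, C}.
From D: component {D, H}.
From F: component {F, G, I}.
That's 4 components.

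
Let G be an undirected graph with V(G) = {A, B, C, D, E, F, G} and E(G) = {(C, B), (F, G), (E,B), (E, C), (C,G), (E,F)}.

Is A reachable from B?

No

Explore from B.
Distance 1: reach C, E.
Distance 2: reach F, G.
The search is exhausted without reaching A; it lies in a different component.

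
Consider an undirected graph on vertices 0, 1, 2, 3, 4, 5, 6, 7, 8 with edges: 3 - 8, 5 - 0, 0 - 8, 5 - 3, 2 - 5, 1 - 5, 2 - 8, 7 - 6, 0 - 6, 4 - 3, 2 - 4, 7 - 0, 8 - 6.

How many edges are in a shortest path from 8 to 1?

3

Distance 0: 8.
Distance 1: 0, 2, 3, 6.
Distance 2: 4, 5, 7.
Distance 3: 1 — contains 1.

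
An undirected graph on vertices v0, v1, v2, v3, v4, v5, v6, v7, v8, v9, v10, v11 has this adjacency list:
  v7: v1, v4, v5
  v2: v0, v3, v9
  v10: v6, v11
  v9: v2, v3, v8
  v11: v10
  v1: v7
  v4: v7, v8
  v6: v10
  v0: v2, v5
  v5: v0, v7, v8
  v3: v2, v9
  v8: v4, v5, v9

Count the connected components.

From v0: component {v0, v1, v2, v3, v4, v5, v7, v8, v9}.
From v6: component {v6, v10, v11}.
That's 2 components.

2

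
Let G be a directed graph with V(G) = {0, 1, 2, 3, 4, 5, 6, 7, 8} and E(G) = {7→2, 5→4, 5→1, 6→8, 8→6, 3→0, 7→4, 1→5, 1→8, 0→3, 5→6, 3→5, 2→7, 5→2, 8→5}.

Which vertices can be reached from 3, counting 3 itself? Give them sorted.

Start at 3.
Its neighbours: 0, 5.
Then their neighbours: 1, 2, 4, 6.
Then next layer: 7, 8.
Every vertex is now reached.

0, 1, 2, 3, 4, 5, 6, 7, 8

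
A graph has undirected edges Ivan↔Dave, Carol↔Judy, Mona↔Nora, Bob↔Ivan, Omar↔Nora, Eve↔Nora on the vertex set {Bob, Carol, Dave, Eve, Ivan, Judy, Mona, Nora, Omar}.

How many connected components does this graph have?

From Bob: component {Bob, Dave, Ivan}.
From Carol: component {Carol, Judy}.
From Eve: component {Eve, Mona, Nora, Omar}.
That's 3 components.

3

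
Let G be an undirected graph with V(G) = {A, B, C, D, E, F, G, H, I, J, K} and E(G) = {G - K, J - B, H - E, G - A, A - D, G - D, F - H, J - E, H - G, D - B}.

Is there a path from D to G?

Explore from D.
Distance 1: reach A, B, G.
Found G.

Yes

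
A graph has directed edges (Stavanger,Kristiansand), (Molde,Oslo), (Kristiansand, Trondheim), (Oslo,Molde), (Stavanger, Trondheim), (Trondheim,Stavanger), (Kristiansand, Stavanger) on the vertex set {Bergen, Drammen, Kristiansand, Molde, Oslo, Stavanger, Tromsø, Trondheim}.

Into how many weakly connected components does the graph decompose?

5

From Bergen: component {Bergen}.
From Drammen: component {Drammen}.
From Kristiansand: component {Kristiansand, Stavanger, Trondheim}.
From Molde: component {Molde, Oslo}.
From Tromsø: component {Tromsø}.
That's 5 components.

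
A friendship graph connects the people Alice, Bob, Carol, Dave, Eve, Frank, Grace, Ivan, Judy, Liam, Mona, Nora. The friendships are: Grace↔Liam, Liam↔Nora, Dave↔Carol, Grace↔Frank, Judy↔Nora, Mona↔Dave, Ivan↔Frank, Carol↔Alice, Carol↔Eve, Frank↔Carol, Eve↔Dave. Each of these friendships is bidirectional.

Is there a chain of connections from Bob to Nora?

No

Bob has no edges, so nothing is reachable from it.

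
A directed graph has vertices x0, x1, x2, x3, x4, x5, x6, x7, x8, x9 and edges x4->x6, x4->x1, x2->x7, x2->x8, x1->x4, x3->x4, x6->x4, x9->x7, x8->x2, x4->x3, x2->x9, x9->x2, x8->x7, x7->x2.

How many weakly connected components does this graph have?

4

From x0: component {x0}.
From x1: component {x1, x3, x4, x6}.
From x2: component {x2, x7, x8, x9}.
From x5: component {x5}.
That's 4 components.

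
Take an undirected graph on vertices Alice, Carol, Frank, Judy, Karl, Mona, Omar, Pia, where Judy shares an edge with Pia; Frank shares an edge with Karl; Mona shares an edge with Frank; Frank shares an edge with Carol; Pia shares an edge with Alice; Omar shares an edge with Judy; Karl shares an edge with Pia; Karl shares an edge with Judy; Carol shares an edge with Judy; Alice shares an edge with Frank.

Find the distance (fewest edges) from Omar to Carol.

2

Distance 0: Omar.
Distance 1: Judy.
Distance 2: Carol, Karl, Pia — contains Carol.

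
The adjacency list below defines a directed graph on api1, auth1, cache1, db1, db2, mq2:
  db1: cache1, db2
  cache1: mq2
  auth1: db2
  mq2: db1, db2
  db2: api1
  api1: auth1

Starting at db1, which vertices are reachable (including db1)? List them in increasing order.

Start at db1.
Its neighbours: cache1, db2.
Then their neighbours: api1, mq2.
Then next layer: auth1.
Every vertex is now reached.

api1, auth1, cache1, db1, db2, mq2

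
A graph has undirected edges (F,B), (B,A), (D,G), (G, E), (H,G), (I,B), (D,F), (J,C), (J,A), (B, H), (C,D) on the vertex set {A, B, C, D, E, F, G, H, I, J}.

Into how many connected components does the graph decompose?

1

From A: component {A, B, C, D, E, F, G, H, I, J}.
That's 1 component.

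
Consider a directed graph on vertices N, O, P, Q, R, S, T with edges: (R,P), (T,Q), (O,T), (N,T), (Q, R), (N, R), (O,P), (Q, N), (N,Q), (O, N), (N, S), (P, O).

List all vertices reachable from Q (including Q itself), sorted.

N, O, P, Q, R, S, T

Start at Q.
Its neighbours: N, R.
Then their neighbours: P, S, T.
Then next layer: O.
Every vertex is now reached.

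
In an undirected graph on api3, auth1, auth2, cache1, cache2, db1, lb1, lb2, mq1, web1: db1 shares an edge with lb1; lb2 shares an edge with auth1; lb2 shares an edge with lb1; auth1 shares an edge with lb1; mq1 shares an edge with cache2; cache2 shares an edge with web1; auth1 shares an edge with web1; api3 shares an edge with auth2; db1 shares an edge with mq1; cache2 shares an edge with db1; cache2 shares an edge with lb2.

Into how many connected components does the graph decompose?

From api3: component {api3, auth2}.
From auth1: component {auth1, cache2, db1, lb1, lb2, mq1, web1}.
From cache1: component {cache1}.
That's 3 components.

3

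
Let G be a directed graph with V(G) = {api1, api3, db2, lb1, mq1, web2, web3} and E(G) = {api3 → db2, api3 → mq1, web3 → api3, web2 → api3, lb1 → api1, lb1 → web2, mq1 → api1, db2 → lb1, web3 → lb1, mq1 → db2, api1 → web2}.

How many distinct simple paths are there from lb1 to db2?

lb1→api1→web2→api3→db2
lb1→api1→web2→api3→mq1→db2
lb1→web2→api3→db2
lb1→web2→api3→mq1→db2

4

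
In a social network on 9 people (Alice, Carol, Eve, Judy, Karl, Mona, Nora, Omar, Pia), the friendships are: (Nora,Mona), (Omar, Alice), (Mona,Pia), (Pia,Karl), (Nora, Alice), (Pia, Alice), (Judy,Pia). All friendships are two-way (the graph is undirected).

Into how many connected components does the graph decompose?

From Alice: component {Alice, Judy, Karl, Mona, Nora, Omar, Pia}.
From Carol: component {Carol}.
From Eve: component {Eve}.
That's 3 components.

3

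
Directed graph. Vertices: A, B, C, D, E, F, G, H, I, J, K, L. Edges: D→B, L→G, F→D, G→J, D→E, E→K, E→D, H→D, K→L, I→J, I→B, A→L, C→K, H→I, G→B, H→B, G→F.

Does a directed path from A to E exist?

Yes

Explore from A.
Distance 1: reach L.
Distance 2: reach G.
Distance 3: reach B, F, J.
Distance 4: reach D.
Distance 5: reach E.
Found E.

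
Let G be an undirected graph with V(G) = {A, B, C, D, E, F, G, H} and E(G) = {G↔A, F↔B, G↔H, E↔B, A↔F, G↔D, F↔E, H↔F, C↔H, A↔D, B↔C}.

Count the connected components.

From A: component {A, B, C, D, E, F, G, H}.
That's 1 component.

1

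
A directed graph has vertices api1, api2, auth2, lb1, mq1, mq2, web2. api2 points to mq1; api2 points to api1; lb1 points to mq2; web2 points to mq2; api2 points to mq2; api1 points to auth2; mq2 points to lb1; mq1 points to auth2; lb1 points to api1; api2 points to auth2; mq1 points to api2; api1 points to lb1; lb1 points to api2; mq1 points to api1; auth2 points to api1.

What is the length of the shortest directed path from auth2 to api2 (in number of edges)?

Distance 0: auth2.
Distance 1: api1.
Distance 2: lb1.
Distance 3: api2, mq2 — contains api2.

3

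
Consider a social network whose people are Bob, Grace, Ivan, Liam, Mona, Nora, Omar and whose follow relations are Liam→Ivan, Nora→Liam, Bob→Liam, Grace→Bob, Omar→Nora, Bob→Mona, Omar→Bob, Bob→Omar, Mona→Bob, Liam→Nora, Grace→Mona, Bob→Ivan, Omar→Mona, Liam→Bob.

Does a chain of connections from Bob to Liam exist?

Yes

Explore from Bob.
Distance 1: reach Ivan, Liam, Mona, Omar.
Found Liam.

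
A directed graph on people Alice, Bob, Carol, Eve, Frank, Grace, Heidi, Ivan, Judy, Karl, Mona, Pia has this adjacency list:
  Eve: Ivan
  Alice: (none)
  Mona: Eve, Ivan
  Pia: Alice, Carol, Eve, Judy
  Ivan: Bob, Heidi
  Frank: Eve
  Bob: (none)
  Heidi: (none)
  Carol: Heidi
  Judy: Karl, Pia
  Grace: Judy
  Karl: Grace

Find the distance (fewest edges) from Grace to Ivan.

4

Distance 0: Grace.
Distance 1: Judy.
Distance 2: Karl, Pia.
Distance 3: Alice, Carol, Eve.
Distance 4: Heidi, Ivan — contains Ivan.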